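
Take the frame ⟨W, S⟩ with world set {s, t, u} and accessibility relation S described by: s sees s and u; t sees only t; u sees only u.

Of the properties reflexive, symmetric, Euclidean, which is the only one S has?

Reflexive: yes — every world is S-related to itself.
Symmetric: no — s S u but not u S s.
Euclidean: no — s S u and s S s, but not u S s.
Only reflexive holds.

reflexive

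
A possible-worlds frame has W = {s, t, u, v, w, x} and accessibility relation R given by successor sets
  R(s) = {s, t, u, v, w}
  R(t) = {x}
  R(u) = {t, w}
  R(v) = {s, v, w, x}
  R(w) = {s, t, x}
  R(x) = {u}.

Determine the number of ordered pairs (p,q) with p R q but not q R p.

Enumerating: (s,t), (s,u), (t,x), (u,t), (u,w), (v,w), (v,x), (w,t), (w,x), (x,u).

10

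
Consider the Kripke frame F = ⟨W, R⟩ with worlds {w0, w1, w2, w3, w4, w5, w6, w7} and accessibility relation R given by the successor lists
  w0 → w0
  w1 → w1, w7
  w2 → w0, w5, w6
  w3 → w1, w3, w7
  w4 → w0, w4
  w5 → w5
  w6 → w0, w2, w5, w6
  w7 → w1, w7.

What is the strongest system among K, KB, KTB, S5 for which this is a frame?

K

Symmetric (axiom B): no — w2 R w0 but not w0 R w2.
Reflexive (axiom T): no — w2 is not related to itself.
Euclidean (axiom 5): no — w2 R w0 and w2 R w5, but not w0 R w5.
So F validates K; KB would additionally require R to be symmetric. The strongest is K.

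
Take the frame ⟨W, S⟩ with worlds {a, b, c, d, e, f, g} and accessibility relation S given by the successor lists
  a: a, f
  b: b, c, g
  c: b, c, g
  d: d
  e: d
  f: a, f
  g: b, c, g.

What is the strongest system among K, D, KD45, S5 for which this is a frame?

KD45

Serial (axiom D): yes — every world has a successor (e.g. a S a).
Transitive (axiom 4): yes — every two-step S-path is closed by a direct edge.
Euclidean (axiom 5): yes — any two successors of a common world are S-related.
Reflexive (axiom T): no — e is not related to itself.
So F validates K, D, KD45; S5 would additionally require S to be reflexive. The strongest is KD45.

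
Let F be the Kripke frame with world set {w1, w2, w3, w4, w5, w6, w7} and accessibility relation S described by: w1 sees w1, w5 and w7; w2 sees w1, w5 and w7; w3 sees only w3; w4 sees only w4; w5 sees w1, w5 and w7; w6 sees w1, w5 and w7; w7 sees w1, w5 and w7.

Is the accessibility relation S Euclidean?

Euclidean: yes — any two successors of a common world are S-related.

Yes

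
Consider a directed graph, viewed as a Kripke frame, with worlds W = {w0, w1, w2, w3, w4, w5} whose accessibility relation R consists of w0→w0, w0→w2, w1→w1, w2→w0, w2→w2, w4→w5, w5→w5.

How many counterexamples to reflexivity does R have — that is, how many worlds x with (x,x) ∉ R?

2

Enumerating: w3, w4.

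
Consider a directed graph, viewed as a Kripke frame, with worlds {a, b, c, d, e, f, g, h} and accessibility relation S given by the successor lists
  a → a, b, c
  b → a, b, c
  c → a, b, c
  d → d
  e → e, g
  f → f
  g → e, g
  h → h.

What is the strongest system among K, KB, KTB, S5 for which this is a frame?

Symmetric (axiom B): yes — every pair in S has its reverse in S.
Reflexive (axiom T): yes — every world is S-related to itself.
Euclidean (axiom 5): yes — any two successors of a common world are S-related.
So F validates K, KB, KTB, S5. The strongest is S5.

S5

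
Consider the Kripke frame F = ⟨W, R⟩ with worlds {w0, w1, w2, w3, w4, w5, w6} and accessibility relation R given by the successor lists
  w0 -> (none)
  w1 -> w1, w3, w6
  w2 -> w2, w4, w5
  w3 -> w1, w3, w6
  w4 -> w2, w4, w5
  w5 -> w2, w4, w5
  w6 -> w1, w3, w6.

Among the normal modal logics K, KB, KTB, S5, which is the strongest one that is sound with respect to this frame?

Symmetric (axiom B): yes — every pair in R has its reverse in R.
Reflexive (axiom T): no — w0 is not related to itself.
Euclidean (axiom 5): yes — any two successors of a common world are R-related.
So F validates K, KB; KTB would additionally require R to be reflexive. The strongest is KB.

KB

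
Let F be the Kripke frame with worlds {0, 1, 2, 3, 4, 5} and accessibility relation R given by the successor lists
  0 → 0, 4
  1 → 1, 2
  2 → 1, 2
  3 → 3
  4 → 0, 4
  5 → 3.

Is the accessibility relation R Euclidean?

Yes

Euclidean: yes — any two successors of a common world are R-related.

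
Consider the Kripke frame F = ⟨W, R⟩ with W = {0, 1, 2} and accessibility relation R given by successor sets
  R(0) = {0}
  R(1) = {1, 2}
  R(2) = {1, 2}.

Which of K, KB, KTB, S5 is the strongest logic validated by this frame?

S5

Symmetric (axiom B): yes — every pair in R has its reverse in R.
Reflexive (axiom T): yes — every world is R-related to itself.
Euclidean (axiom 5): yes — any two successors of a common world are R-related.
So F validates K, KB, KTB, S5. The strongest is S5.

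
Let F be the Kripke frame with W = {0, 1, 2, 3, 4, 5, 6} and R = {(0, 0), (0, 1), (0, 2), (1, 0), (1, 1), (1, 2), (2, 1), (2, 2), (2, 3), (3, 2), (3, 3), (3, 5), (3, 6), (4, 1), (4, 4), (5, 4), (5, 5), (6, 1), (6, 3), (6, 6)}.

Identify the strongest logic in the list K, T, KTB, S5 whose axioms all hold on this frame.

Reflexive (axiom T): yes — every world is R-related to itself.
Symmetric (axiom B): no — 0 R 2 but not 2 R 0.
Euclidean (axiom 5): no — 1 R 2 and 1 R 0, but not 2 R 0.
So F validates K, T; KTB would additionally require R to be symmetric. The strongest is T.

T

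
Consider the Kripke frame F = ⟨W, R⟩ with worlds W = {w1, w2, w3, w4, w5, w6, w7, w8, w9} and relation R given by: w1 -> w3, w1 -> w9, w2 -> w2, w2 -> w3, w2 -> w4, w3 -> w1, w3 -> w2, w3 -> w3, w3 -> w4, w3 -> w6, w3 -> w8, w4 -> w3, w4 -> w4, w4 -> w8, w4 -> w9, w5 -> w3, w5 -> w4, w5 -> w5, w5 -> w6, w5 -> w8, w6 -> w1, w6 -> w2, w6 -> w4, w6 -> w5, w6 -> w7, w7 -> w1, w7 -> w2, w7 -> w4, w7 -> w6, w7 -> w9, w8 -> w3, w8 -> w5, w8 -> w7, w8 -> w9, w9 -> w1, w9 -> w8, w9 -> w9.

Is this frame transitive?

Transitive: no — w1 R w3 and w3 R w2, but not w1 R w2.

No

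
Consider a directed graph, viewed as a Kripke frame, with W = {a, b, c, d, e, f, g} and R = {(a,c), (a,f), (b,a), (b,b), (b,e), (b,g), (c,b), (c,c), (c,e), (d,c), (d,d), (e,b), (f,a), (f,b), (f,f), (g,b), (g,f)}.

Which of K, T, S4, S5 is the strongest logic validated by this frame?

K

Reflexive (axiom T): no — a is not related to itself.
Transitive (axiom 4): no — a R c and c R b, but not a R b.
Euclidean (axiom 5): no — a R c and a R f, but not c R f.
So F validates K; T would additionally require R to be reflexive. The strongest is K.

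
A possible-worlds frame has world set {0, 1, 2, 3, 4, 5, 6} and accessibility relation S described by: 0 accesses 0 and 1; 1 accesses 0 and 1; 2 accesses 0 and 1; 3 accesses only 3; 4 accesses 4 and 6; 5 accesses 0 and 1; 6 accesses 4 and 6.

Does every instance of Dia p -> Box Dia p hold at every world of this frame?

Yes

Axiom 5 corresponds to the accessibility relation being Euclidean.
Euclidean: yes — any two successors of a common world are S-related.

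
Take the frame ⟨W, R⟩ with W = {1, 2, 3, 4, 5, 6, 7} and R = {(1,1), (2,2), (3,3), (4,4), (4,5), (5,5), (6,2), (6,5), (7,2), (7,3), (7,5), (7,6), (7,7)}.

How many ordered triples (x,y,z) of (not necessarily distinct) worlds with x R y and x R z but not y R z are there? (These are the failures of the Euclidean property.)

Enumerating: (4,5,4), (6,2,5), (6,5,2), (7,2,3), (7,2,5), (7,2,6), (7,2,7), (7,3,2), (7,3,5), (7,3,6), (7,3,7), (7,5,2), (7,5,3), (7,5,6), (7,5,7), (7,6,3), (7,6,6), (7,6,7).

18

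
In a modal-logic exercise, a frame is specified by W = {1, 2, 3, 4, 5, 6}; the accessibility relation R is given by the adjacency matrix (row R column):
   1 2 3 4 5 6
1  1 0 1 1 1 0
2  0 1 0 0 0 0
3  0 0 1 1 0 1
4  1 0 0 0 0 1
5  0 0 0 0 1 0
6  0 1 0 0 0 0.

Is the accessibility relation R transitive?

No

Transitive: no — 1 R 3 and 3 R 6, but not 1 R 6.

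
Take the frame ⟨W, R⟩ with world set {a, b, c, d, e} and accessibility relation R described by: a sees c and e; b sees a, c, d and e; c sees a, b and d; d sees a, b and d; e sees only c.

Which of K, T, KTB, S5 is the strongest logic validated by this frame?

K

Reflexive (axiom T): no — a is not related to itself.
Symmetric (axiom B): no — a R e but not e R a.
Euclidean (axiom 5): no — a R c and a R e, but not c R e.
So F validates K; T would additionally require R to be reflexive. The strongest is K.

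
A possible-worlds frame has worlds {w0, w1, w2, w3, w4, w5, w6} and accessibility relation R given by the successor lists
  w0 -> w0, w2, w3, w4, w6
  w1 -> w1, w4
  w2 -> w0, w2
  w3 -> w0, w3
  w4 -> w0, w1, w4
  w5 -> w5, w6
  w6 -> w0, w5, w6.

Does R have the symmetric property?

Symmetric: yes — every pair in R has its reverse in R.

Yes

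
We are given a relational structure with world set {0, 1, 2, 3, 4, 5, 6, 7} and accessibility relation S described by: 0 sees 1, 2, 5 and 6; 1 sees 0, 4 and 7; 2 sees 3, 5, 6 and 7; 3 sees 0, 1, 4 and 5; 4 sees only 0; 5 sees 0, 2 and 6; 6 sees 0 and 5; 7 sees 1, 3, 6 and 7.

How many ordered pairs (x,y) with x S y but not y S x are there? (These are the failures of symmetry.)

12

Enumerating: (0,2), (1,4), (2,3), (2,6), (2,7), (3,0), (3,1), (3,4), (3,5), (4,0), (7,3), (7,6).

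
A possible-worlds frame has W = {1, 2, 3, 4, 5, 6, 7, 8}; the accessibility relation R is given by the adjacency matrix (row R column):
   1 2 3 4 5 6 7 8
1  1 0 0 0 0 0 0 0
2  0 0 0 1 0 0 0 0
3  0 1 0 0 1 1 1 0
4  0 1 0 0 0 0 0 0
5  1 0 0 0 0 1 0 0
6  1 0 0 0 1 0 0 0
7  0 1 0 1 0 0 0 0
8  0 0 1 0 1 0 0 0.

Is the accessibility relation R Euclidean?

Euclidean: no — 3 R 2 and 3 R 5, but not 2 R 5.

No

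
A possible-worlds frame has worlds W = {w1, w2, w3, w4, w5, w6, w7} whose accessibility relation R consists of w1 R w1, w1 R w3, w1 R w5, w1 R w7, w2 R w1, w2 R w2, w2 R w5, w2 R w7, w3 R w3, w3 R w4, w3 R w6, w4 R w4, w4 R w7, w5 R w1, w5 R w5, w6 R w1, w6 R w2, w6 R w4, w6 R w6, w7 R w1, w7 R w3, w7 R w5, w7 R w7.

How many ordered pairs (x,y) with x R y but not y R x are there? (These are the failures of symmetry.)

Enumerating: (w1,w3), (w2,w1), (w2,w5), (w2,w7), (w3,w4), (w3,w6), (w4,w7), (w6,w1), (w6,w2), (w6,w4), (w7,w3), (w7,w5).

12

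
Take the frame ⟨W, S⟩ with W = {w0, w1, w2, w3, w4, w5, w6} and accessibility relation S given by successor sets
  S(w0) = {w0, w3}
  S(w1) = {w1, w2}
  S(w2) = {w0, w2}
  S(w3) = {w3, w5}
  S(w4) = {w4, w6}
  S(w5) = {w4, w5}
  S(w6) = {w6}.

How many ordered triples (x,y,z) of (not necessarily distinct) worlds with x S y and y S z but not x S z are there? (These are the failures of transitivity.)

Enumerating: (w0,w3,w5), (w1,w2,w0), (w2,w0,w3), (w3,w5,w4), (w5,w4,w6).

5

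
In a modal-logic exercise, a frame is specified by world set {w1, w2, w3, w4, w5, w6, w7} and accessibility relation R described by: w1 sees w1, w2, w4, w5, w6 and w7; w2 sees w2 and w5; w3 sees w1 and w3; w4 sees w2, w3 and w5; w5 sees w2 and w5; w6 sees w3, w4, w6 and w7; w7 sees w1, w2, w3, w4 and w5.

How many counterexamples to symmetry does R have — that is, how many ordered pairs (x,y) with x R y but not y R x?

15

Enumerating: (w1,w2), (w1,w4), (w1,w5), (w1,w6), (w3,w1), (w4,w2), (w4,w3), (w4,w5), (w6,w3), (w6,w4), (w6,w7), (w7,w2), (w7,w3), (w7,w4), (w7,w5).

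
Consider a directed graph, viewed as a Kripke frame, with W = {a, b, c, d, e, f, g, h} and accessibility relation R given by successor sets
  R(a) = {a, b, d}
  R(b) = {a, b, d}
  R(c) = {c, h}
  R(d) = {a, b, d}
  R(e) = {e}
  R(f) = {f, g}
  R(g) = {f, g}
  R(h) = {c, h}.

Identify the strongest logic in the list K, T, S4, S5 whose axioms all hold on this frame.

Reflexive (axiom T): yes — every world is R-related to itself.
Transitive (axiom 4): yes — every two-step R-path is closed by a direct edge.
Euclidean (axiom 5): yes — any two successors of a common world are R-related.
So F validates K, T, S4, S5. The strongest is S5.

S5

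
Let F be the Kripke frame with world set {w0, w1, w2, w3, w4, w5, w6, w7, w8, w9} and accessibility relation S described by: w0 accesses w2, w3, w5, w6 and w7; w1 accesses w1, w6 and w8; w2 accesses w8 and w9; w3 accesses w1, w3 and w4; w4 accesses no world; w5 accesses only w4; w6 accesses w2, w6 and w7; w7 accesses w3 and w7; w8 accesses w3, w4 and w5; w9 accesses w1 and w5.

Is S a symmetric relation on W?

No

Symmetric: no — w0 S w2 but not w2 S w0.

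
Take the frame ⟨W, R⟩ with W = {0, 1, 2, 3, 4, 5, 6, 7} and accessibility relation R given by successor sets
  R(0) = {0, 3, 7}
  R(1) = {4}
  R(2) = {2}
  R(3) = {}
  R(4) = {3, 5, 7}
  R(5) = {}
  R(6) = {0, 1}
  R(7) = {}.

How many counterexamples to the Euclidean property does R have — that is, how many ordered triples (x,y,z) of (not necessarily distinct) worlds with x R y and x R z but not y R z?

19

Enumerating: (0,3,0), (0,3,3), (0,3,7), (0,7,0), (0,7,3), (0,7,7), (1,4,4), (4,3,3), (4,3,5), (4,3,7), (4,5,3), (4,5,5), … and 7 more.
Total: 19.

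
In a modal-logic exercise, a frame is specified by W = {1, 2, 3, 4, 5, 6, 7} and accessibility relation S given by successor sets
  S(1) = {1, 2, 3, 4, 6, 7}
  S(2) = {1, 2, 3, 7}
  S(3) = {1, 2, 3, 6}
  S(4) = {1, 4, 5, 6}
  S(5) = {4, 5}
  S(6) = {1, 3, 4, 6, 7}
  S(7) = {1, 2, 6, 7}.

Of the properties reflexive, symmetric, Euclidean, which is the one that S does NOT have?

Reflexive: yes — every world is S-related to itself.
Symmetric: yes — every pair in S has its reverse in S.
Euclidean: no — 1 S 2 and 1 S 4, but not 2 S 4.
Only Euclidean fails.

Euclidean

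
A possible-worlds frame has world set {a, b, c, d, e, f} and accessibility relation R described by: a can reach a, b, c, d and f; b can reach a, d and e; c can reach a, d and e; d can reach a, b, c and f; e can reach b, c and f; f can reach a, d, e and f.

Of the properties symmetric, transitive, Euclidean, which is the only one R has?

symmetric

Symmetric: yes — every pair in R has its reverse in R.
Transitive: no — a R b and b R e, but not a R e.
Euclidean: no — a R b and a R c, but not b R c.
Only symmetric holds.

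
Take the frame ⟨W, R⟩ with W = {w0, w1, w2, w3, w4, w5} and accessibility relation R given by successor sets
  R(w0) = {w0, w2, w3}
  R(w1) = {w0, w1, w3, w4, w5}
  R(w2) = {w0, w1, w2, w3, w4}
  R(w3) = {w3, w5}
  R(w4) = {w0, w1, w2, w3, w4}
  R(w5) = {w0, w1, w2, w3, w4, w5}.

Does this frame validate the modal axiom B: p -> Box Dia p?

The schema B characterises exactly the symmetric frames.
Symmetric: no — w0 R w3 but not w3 R w0.

No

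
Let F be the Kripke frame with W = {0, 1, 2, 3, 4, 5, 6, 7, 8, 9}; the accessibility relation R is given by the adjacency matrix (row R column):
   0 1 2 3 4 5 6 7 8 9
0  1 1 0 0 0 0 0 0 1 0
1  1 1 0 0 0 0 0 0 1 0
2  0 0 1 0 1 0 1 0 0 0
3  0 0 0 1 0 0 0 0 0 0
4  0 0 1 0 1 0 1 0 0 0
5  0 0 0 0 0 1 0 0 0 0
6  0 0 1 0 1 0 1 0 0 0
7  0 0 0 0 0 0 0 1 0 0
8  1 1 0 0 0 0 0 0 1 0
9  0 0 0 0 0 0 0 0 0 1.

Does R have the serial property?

Serial: yes — every world has a successor (e.g. 0 R 0).

Yes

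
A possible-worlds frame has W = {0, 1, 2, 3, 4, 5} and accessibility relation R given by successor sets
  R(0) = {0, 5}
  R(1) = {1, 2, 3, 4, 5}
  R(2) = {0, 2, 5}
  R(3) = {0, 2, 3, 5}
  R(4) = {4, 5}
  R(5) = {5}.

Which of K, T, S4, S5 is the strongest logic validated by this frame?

Reflexive (axiom T): yes — every world is R-related to itself.
Transitive (axiom 4): no — 1 R 2 and 2 R 0, but not 1 R 0.
Euclidean (axiom 5): no — 1 R 2 and 1 R 3, but not 2 R 3.
So F validates K, T; S4 would additionally require R to be transitive. The strongest is T.

T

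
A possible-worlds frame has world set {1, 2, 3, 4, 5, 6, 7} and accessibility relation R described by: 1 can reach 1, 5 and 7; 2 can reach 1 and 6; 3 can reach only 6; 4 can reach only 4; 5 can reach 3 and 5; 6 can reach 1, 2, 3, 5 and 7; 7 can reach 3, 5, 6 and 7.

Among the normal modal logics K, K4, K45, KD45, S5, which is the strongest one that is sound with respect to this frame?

Transitive (axiom 4): no — 1 R 5 and 5 R 3, but not 1 R 3.
Euclidean (axiom 5): no — 1 R 5 and 1 R 7, but not 5 R 7.
Serial (axiom D): yes — every world has a successor (e.g. 1 R 1).
Reflexive (axiom T): no — 2 is not related to itself.
So F validates K; K4 would additionally require R to be transitive. The strongest is K.

K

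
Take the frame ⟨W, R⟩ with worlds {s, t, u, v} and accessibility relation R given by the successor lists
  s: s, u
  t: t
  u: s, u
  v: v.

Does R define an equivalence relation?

Reflexive: yes — every world is R-related to itself.
Symmetric: yes — every pair in R has its reverse in R.
Transitive: yes — every two-step R-path is closed by a direct edge.
So R is an equivalence relation.

Yes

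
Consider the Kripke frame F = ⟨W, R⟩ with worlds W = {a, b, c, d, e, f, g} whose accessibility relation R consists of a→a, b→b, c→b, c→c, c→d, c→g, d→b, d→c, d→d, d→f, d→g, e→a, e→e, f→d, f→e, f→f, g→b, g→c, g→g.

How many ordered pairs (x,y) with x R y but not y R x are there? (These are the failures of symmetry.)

6

Enumerating: (c,b), (d,b), (d,g), (e,a), (f,e), (g,b).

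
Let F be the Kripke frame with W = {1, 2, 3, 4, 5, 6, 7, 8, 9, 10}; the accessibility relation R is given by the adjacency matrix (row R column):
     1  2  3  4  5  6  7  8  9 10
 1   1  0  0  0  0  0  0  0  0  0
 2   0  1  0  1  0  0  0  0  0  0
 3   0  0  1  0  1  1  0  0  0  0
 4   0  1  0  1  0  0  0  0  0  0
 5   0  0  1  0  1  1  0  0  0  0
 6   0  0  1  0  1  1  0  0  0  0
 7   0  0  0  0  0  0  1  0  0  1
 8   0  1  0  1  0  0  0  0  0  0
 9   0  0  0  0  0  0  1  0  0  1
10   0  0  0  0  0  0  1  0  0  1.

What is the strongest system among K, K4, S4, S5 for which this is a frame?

Transitive (axiom 4): yes — every two-step R-path is closed by a direct edge.
Reflexive (axiom T): no — 8 is not related to itself.
Euclidean (axiom 5): yes — any two successors of a common world are R-related.
So F validates K, K4; S4 would additionally require R to be reflexive. The strongest is K4.

K4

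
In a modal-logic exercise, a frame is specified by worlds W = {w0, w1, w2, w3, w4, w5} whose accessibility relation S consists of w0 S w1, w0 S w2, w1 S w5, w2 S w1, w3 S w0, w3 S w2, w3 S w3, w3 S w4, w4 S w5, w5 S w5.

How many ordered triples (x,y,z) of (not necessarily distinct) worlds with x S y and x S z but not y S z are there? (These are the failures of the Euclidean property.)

15

Enumerating: (w0,w1,w1), (w0,w1,w2), (w0,w2,w2), (w2,w1,w1), (w3,w0,w0), (w3,w0,w3), (w3,w0,w4), (w3,w2,w0), (w3,w2,w2), (w3,w2,w3), (w3,w2,w4), (w3,w4,w0), (w3,w4,w2), (w3,w4,w3), (w3,w4,w4).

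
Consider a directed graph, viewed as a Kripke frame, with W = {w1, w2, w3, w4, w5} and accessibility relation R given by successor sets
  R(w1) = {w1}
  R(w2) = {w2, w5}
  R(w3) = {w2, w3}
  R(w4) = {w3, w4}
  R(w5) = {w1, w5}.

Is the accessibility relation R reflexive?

Yes

Reflexive: yes — every world is R-related to itself.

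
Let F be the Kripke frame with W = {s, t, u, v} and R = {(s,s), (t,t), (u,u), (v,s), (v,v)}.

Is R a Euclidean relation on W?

No

Euclidean: no — v R s and v R v, but not s R v.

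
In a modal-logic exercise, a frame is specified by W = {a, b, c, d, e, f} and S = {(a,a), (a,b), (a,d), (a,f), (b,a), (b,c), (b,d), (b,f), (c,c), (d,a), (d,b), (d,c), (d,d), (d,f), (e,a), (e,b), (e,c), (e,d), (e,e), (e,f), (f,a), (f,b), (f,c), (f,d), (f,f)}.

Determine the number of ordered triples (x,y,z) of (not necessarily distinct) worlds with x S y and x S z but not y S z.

28

Enumerating: (a,b,b), (b,a,c), (b,c,a), (b,c,d), (b,c,f), (d,a,c), (d,b,b), (d,c,a), (d,c,b), (d,c,d), (d,c,f), (e,a,c), … and 16 more.
Total: 28.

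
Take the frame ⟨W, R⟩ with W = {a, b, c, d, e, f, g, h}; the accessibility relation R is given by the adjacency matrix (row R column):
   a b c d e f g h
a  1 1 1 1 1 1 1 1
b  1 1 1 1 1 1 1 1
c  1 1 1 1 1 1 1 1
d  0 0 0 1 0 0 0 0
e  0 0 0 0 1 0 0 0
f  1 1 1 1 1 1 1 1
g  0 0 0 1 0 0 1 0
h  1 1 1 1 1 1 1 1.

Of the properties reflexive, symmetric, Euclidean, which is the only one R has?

reflexive

Reflexive: yes — every world is R-related to itself.
Symmetric: no — a R d but not d R a.
Euclidean: no — a R d and a R b, but not d R b.
Only reflexive holds.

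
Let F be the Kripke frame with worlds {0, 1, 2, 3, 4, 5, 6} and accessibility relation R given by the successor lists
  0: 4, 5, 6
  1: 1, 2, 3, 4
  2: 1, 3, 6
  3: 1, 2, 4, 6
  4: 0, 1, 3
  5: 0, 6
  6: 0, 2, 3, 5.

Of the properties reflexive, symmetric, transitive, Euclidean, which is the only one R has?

symmetric

Reflexive: no — 0 is not related to itself.
Symmetric: yes — every pair in R has its reverse in R.
Transitive: no — 0 R 4 and 4 R 1, but not 0 R 1.
Euclidean: no — 0 R 4 and 0 R 5, but not 4 R 5.
Only symmetric holds.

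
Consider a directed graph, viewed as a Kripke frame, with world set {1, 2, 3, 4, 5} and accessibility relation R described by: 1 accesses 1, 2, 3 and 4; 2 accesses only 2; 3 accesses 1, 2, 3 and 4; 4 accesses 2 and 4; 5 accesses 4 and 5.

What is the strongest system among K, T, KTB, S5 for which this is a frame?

T

Reflexive (axiom T): yes — every world is R-related to itself.
Symmetric (axiom B): no — 1 R 2 but not 2 R 1.
Euclidean (axiom 5): no — 1 R 2 and 1 R 3, but not 2 R 3.
So F validates K, T; KTB would additionally require R to be symmetric. The strongest is T.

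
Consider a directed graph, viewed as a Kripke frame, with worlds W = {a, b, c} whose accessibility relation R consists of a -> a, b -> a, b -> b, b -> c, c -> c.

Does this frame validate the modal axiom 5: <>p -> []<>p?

No

The schema 5 characterises exactly the Euclidean frames.
Euclidean: no — b R a and b R c, but not a R c.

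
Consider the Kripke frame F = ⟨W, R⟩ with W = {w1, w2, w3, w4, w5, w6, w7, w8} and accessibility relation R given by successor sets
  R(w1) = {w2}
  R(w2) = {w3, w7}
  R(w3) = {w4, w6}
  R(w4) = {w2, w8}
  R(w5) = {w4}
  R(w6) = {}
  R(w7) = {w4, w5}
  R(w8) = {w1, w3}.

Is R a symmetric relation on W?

No

Symmetric: no — w1 R w2 but not w2 R w1.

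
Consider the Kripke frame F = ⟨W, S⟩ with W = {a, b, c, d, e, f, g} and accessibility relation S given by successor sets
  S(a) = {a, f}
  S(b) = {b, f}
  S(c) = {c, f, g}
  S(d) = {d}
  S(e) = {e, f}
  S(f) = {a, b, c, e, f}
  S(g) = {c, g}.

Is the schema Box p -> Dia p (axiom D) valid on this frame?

Yes

The schema D characterises exactly the serial frames.
Serial: yes — every world has a successor (e.g. a S a).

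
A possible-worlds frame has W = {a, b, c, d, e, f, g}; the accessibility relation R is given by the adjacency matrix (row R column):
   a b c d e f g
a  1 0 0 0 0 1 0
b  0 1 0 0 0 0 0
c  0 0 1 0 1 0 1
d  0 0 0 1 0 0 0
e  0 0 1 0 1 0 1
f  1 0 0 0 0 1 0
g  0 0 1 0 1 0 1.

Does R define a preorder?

Yes

Reflexive: yes — every world is R-related to itself.
Transitive: yes — every two-step R-path is closed by a direct edge.
So R is a preorder.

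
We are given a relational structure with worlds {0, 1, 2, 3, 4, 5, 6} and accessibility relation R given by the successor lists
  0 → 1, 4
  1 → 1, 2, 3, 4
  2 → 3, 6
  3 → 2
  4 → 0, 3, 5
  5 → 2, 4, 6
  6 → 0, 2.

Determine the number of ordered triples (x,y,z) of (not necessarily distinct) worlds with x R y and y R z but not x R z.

Enumerating: (0,1,2), (0,1,3), (0,4,0), (0,4,3), (0,4,5), (1,2,6), (1,4,0), (1,4,5), (2,3,2), (2,6,0), (2,6,2), (3,2,3), … and 16 more.
Total: 28.

28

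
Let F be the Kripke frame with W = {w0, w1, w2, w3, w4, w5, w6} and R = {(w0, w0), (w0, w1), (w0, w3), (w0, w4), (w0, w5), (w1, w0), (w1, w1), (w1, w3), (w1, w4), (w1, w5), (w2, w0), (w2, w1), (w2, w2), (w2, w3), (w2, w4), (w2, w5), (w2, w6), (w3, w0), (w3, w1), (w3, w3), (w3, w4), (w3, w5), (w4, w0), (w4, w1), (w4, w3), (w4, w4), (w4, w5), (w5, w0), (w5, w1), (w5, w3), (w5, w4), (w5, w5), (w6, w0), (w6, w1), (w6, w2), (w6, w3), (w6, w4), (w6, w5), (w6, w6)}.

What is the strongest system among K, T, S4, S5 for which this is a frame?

S4

Reflexive (axiom T): yes — every world is R-related to itself.
Transitive (axiom 4): yes — every two-step R-path is closed by a direct edge.
Euclidean (axiom 5): no — w2 R w0 and w2 R w6, but not w0 R w6.
So F validates K, T, S4; S5 would additionally require R to be Euclidean. The strongest is S4.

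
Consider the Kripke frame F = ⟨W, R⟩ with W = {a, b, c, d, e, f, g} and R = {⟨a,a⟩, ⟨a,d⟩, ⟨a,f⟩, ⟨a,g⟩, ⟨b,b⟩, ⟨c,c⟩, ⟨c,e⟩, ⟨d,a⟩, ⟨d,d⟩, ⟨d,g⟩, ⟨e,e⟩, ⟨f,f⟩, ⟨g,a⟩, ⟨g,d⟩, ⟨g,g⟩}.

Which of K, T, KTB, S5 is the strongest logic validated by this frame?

T

Reflexive (axiom T): yes — every world is R-related to itself.
Symmetric (axiom B): no — a R f but not f R a.
Euclidean (axiom 5): no — a R d and a R f, but not d R f.
So F validates K, T; KTB would additionally require R to be symmetric. The strongest is T.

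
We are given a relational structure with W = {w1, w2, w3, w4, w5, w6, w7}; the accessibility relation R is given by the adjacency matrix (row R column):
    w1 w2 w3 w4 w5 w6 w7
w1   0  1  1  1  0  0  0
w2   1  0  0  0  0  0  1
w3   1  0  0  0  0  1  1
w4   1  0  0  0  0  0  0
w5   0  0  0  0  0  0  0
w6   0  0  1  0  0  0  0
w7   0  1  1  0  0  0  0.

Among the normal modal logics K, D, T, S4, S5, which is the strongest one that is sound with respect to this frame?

Serial (axiom D): no — w5 has no R-successor.
Reflexive (axiom T): no — w1 is not related to itself.
Transitive (axiom 4): no — w1 R w2 and w2 R w7, but not w1 R w7.
Euclidean (axiom 5): no — w1 R w2 and w1 R w3, but not w2 R w3.
So F validates K; D would additionally require R to be serial. The strongest is K.

K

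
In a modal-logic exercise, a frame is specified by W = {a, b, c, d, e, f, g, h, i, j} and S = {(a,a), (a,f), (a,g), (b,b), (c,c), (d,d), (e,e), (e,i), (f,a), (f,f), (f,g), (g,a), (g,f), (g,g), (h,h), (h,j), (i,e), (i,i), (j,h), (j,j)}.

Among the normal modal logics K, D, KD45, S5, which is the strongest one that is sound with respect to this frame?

Serial (axiom D): yes — every world has a successor (e.g. a S a).
Transitive (axiom 4): yes — every two-step S-path is closed by a direct edge.
Euclidean (axiom 5): yes — any two successors of a common world are S-related.
Reflexive (axiom T): yes — every world is S-related to itself.
So F validates K, D, KD45, S5. The strongest is S5.

S5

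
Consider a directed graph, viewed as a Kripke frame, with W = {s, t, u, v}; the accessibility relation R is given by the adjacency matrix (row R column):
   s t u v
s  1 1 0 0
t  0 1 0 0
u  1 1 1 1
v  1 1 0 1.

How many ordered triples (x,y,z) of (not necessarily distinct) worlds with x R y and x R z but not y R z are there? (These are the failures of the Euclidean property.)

10

Enumerating: (s,t,s), (u,s,u), (u,s,v), (u,t,s), (u,t,u), (u,t,v), (u,v,u), (v,s,v), (v,t,s), (v,t,v).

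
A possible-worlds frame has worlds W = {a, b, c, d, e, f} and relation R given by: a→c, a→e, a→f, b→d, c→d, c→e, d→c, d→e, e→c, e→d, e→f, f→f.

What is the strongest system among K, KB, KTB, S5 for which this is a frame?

Symmetric (axiom B): no — a R c but not c R a.
Reflexive (axiom T): no — a is not related to itself.
Euclidean (axiom 5): no — a R c and a R f, but not c R f.
So F validates K; KB would additionally require R to be symmetric. The strongest is K.

K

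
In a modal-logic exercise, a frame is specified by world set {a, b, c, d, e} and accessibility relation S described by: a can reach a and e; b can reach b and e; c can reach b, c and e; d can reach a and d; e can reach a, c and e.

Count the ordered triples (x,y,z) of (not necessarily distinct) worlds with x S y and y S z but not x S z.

6

Enumerating: (a,e,c), (b,e,a), (b,e,c), (c,e,a), (d,a,e), (e,c,b).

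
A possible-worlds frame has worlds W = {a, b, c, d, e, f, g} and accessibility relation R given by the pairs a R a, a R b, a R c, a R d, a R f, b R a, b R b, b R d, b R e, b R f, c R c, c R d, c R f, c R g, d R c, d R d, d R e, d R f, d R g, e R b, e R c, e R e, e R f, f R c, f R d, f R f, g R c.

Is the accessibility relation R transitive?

No

Transitive: no — a R b and b R e, but not a R e.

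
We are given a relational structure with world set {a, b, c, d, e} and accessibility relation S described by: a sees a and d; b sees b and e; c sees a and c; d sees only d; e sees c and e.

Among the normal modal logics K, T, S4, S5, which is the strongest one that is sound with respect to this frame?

T

Reflexive (axiom T): yes — every world is S-related to itself.
Transitive (axiom 4): no — b S e and e S c, but not b S c.
Euclidean (axiom 5): no — a S d and a S a, but not d S a.
So F validates K, T; S4 would additionally require S to be transitive. The strongest is T.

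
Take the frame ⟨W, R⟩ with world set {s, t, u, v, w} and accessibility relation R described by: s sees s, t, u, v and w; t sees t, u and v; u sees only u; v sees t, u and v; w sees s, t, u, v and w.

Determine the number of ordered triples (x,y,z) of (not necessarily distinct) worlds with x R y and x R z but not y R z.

Enumerating: (s,t,s), (s,t,w), (s,u,s), (s,u,t), (s,u,v), (s,u,w), (s,v,s), (s,v,w), (t,u,t), (t,u,v), (v,u,t), (v,u,v), … and 8 more.
Total: 20.

20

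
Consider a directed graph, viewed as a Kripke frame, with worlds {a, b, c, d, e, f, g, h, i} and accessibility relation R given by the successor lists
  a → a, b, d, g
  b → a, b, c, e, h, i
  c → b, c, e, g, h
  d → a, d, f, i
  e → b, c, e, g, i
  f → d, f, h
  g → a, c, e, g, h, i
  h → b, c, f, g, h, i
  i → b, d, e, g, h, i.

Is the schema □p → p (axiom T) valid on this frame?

Yes

The schema T characterises exactly the reflexive frames.
Reflexive: yes — every world is R-related to itself.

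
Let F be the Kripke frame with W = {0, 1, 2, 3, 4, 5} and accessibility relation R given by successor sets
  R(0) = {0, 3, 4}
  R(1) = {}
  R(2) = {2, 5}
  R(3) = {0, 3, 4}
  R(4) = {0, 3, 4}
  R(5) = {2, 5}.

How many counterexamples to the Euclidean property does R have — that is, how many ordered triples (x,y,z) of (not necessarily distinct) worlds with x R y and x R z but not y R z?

0

R is Euclidean; there are no such tuples.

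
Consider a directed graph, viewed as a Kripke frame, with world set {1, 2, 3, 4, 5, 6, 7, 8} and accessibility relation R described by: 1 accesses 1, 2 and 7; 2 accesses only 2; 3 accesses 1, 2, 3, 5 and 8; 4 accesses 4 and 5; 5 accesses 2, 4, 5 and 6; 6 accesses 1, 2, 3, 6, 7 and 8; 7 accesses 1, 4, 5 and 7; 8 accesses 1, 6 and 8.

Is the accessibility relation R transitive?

No

Transitive: no — 1 R 7 and 7 R 4, but not 1 R 4.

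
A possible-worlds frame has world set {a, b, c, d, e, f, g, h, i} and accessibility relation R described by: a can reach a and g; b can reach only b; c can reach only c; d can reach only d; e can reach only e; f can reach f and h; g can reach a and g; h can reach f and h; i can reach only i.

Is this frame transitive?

Transitive: yes — every two-step R-path is closed by a direct edge.

Yes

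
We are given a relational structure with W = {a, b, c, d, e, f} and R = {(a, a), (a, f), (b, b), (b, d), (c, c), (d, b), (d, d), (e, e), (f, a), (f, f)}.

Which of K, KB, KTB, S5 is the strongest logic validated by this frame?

S5

Symmetric (axiom B): yes — every pair in R has its reverse in R.
Reflexive (axiom T): yes — every world is R-related to itself.
Euclidean (axiom 5): yes — any two successors of a common world are R-related.
So F validates K, KB, KTB, S5. The strongest is S5.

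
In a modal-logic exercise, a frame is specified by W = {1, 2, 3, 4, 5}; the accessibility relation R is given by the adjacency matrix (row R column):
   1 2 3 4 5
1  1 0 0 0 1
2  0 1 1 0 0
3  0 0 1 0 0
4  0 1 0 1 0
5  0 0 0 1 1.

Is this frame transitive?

Transitive: no — 1 R 5 and 5 R 4, but not 1 R 4.

No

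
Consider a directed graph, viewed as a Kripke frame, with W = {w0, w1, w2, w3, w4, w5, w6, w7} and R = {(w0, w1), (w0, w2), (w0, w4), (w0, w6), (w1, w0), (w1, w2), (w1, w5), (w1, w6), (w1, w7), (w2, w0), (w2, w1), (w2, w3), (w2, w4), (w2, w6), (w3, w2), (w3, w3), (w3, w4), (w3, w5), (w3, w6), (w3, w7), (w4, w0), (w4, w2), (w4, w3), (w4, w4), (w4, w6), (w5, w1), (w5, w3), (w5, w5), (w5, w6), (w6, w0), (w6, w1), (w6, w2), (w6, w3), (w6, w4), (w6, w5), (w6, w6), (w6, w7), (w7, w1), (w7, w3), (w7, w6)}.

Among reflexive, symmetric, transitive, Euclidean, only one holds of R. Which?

symmetric

Reflexive: no — w0 is not related to itself.
Symmetric: yes — every pair in R has its reverse in R.
Transitive: no — w0 R w1 and w1 R w5, but not w0 R w5.
Euclidean: no — w0 R w1 and w0 R w4, but not w1 R w4.
Only symmetric holds.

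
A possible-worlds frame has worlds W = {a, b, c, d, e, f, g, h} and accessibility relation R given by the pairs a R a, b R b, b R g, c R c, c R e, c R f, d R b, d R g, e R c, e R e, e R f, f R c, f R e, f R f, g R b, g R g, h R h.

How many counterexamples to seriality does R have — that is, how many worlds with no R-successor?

0

R is serial; there are no such worlds.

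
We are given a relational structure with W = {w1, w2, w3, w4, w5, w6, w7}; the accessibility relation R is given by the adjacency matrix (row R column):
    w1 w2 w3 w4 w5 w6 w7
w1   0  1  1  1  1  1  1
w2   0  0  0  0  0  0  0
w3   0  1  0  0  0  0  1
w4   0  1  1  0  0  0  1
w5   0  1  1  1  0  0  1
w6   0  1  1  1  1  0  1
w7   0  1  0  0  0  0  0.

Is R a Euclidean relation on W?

Euclidean: no — w1 R w2 and w1 R w3, but not w2 R w3.

No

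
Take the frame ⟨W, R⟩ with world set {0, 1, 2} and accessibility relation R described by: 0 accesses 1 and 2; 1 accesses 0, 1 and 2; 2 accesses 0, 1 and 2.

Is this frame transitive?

Transitive: no — 0 R 1 and 1 R 0, but not 0 R 0.

No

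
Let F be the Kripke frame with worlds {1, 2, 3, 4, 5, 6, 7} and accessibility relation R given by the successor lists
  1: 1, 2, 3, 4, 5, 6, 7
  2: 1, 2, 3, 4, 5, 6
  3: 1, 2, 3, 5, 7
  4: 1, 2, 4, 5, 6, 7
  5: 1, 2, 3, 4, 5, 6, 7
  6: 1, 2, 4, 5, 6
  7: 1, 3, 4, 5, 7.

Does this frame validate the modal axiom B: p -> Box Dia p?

Yes

The schema B characterises exactly the symmetric frames.
Symmetric: yes — every pair in R has its reverse in R.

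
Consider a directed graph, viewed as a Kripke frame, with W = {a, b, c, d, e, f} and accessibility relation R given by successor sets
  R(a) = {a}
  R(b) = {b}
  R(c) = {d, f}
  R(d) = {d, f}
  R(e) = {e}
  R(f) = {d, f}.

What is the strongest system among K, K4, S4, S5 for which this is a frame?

K4

Transitive (axiom 4): yes — every two-step R-path is closed by a direct edge.
Reflexive (axiom T): no — c is not related to itself.
Euclidean (axiom 5): yes — any two successors of a common world are R-related.
So F validates K, K4; S4 would additionally require R to be reflexive. The strongest is K4.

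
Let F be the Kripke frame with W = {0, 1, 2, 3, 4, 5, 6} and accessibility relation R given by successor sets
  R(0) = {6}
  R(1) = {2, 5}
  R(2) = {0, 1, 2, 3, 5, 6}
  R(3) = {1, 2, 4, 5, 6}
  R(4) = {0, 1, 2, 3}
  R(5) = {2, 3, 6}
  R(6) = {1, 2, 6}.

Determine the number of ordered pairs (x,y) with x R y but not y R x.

Enumerating: (0,6), (1,5), (2,0), (3,1), (3,6), (4,0), (4,1), (4,2), (5,6), (6,1).

10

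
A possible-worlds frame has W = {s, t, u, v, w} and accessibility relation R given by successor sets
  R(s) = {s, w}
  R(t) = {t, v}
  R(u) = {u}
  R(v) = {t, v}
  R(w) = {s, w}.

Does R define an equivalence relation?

Yes

Reflexive: yes — every world is R-related to itself.
Symmetric: yes — every pair in R has its reverse in R.
Transitive: yes — every two-step R-path is closed by a direct edge.
So R is an equivalence relation.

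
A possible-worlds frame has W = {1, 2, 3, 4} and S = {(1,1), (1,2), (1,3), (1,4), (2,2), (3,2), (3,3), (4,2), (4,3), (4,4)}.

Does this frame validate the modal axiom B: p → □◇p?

No

The schema B characterises exactly the symmetric frames.
Symmetric: no — 1 S 2 but not 2 S 1.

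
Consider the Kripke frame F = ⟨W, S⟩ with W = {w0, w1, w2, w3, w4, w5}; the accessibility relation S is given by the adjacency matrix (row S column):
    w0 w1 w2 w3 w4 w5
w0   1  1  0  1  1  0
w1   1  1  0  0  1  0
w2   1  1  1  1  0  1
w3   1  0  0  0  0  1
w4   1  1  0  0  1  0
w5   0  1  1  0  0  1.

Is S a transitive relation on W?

No

Transitive: no — w0 S w3 and w3 S w5, but not w0 S w5.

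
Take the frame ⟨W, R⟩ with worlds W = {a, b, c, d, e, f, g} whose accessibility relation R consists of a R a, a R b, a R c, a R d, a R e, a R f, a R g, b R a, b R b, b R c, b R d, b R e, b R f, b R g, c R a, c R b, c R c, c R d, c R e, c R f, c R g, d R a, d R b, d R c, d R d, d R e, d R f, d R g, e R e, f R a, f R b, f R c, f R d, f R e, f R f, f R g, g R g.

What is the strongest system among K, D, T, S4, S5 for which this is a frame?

S4

Serial (axiom D): yes — every world has a successor (e.g. a R a).
Reflexive (axiom T): yes — every world is R-related to itself.
Transitive (axiom 4): yes — every two-step R-path is closed by a direct edge.
Euclidean (axiom 5): no — a R e and a R b, but not e R b.
So F validates K, D, T, S4; S5 would additionally require R to be Euclidean. The strongest is S4.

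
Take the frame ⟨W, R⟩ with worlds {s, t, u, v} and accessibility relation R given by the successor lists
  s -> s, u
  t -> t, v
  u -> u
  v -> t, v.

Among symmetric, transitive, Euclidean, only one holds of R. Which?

transitive

Symmetric: no — s R u but not u R s.
Transitive: yes — every two-step R-path is closed by a direct edge.
Euclidean: no — s R u and s R s, but not u R s.
Only transitive holds.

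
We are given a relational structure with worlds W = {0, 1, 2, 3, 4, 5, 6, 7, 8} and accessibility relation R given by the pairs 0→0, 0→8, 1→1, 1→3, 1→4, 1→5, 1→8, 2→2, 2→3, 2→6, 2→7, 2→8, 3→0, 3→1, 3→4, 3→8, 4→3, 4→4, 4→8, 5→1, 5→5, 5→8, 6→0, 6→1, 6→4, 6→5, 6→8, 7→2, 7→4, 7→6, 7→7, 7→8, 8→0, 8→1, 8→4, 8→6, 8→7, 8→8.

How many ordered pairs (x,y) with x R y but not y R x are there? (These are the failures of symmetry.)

13

Enumerating: (1,4), (2,3), (2,6), (2,8), (3,0), (3,8), (5,8), (6,0), (6,1), (6,4), (6,5), (7,4), (7,6).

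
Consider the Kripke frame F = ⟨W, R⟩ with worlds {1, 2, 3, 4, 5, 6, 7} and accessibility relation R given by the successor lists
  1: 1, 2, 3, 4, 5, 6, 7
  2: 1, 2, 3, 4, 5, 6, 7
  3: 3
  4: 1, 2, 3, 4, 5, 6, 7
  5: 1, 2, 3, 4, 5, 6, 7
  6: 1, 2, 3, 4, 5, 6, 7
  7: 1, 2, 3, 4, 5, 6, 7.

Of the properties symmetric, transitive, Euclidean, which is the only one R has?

transitive

Symmetric: no — 1 R 3 but not 3 R 1.
Transitive: yes — every two-step R-path is closed by a direct edge.
Euclidean: no — 1 R 3 and 1 R 2, but not 3 R 2.
Only transitive holds.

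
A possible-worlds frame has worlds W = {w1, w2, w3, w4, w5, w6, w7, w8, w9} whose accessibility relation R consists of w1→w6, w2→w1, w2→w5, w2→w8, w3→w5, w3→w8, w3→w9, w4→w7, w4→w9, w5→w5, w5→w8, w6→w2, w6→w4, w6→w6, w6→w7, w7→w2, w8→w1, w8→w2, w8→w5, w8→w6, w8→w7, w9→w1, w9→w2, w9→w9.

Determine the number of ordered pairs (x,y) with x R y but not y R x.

17

Enumerating: (w1,w6), (w2,w1), (w2,w5), (w3,w5), (w3,w8), (w3,w9), (w4,w7), (w4,w9), (w6,w2), (w6,w4), (w6,w7), (w7,w2), (w8,w1), (w8,w6), (w8,w7), (w9,w1), (w9,w2).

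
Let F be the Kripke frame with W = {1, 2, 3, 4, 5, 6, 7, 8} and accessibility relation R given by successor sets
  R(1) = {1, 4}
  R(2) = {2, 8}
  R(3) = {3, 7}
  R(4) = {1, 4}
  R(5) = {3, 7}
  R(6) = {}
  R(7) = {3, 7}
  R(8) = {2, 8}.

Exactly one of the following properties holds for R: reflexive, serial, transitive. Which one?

Reflexive: no — 5 is not related to itself.
Serial: no — 6 has no R-successor.
Transitive: yes — every two-step R-path is closed by a direct edge.
Only transitive holds.

transitive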